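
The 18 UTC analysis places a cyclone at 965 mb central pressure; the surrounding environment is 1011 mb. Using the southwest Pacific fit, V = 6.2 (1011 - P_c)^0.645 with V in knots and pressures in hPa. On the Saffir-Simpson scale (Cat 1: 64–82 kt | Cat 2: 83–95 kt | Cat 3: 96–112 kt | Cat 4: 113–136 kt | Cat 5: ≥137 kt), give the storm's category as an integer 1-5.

ΔP = 1011 − 965 = 46 mb.
V ≈ 6.2 × 46^0.645 = 6.2 × 11.82 ≈ 73 kt.
73 kt falls in the Category 1 band.

1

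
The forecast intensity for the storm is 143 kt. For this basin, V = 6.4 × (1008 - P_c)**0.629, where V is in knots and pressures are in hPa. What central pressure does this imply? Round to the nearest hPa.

ΔP = (V / 6.4)^(1/0.629) = (143/6.4)^1.590.
143/6.4 = 22.344; 22.344^1.590 ≈ 139.61 hPa.
P_c = 1008 − 139.61 = 868.39 ≈ 868 hPa.

868 hPa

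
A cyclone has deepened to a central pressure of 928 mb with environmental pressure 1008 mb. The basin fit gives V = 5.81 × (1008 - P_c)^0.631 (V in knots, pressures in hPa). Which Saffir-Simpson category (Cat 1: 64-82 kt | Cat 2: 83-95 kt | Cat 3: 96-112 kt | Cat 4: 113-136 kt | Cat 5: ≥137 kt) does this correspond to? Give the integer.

ΔP = 1008 − 928 = 80 mb.
V ≈ 5.81 × 80^0.631 = 5.81 × 15.88 ≈ 92 kt.
92 kt falls in the Category 2 band.

2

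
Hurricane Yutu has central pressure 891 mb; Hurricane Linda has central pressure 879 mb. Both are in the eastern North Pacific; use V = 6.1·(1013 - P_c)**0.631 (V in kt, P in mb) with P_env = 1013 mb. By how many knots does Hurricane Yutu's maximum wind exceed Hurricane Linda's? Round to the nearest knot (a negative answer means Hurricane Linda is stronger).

Hurricane Yutu: ΔP = 122; V ≈ 6.1 × 122^0.631 ≈ 126.42 kt.
Hurricane Linda: ΔP = 134; V ≈ 6.1 × 134^0.631 ≈ 134.13 kt.
Difference ≈ 126.42 − 134.13 = -7.71 → -8 kt.

-8 kt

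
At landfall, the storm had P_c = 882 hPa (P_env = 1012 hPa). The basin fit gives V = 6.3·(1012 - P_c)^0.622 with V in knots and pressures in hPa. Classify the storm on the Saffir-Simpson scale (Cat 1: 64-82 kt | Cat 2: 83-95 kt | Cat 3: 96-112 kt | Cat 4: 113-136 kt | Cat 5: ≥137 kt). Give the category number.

4

ΔP = 1012 − 882 = 130 hPa.
V ≈ 6.3 × 130^0.622 = 6.3 × 20.65 ≈ 130 kt.
130 kt falls in the Category 4 band.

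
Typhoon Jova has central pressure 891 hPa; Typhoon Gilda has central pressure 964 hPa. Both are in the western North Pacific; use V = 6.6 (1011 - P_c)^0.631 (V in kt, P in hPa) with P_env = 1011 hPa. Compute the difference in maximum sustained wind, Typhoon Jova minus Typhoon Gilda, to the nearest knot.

Typhoon Jova: ΔP = 120; V ≈ 6.6 × 120^0.631 ≈ 135.37 kt.
Typhoon Gilda: ΔP = 47; V ≈ 6.6 × 47^0.631 ≈ 74.93 kt.
Difference ≈ 135.37 − 74.93 = 60.44 → 60 kt.

60 kt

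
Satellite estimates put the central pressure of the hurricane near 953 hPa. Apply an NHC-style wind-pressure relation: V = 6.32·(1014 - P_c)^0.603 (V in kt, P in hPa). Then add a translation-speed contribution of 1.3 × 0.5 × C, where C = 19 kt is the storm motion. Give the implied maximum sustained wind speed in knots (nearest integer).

88 kt

ΔP = 1014 − 953 = 61 hPa.
61^0.603 ≈ 11.928.
V ≈ 6.32 × 11.928 ≈ 75.4 kt.
Translation term: 1.3 × 0.5 × 19 = 12.35 kt.
Corrected V ≈ 87.75 kt → 88 kt.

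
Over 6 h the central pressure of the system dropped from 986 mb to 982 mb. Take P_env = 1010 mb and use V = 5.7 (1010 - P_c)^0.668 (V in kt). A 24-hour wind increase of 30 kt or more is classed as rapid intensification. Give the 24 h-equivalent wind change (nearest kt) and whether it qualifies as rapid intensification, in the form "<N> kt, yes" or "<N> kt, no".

V₁: ΔP = 24, V ≈ 5.7 × 24^0.668 ≈ 47.63 kt.
V₂: ΔP = 28, V ≈ 5.7 × 28^0.668 ≈ 52.79 kt.
ΔV over 6 h = 5.16 kt → 24 h equivalent = 5.16 × 24/6 ≈ 20.64 kt.
21 kt < 30 kt ⇒ not rapid intensification.

21 kt, no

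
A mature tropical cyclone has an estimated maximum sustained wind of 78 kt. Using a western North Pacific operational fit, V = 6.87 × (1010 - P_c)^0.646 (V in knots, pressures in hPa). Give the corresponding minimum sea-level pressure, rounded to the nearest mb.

ΔP = (V / 6.87)^(1/0.646) = (78/6.87)^1.548.
78/6.87 = 11.354; 11.354^1.548 ≈ 42.99 mb.
P_c = 1010 − 42.99 = 967.01 ≈ 967 mb.

967 mb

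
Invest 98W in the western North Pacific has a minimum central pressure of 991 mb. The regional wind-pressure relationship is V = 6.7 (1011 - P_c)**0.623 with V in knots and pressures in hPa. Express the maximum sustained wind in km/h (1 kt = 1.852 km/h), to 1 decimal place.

ΔP = 1011 − 991 = 20 mb.
V ≈ 6.7 × 20^0.623 = 6.7 × 6.465 ≈ 43.313 kt.
43.313 × 1.852 ≈ 80.22 km/h → 80.2 km/h.

80.2 km/h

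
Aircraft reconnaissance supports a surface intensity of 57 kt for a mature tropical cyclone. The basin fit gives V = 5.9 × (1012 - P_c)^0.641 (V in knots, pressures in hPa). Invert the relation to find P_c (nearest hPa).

ΔP = (V / 5.9)^(1/0.641) = (57/5.9)^1.560.
57/5.9 = 9.661; 9.661^1.560 ≈ 34.41 hPa.
P_c = 1012 − 34.41 = 977.59 ≈ 978 hPa.

978 hPa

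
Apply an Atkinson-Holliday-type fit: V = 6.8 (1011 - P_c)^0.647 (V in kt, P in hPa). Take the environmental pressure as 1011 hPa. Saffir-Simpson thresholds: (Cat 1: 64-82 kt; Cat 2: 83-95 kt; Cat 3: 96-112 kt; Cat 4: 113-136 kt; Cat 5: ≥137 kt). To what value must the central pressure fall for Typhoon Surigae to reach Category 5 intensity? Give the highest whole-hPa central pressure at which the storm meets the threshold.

907 hPa

Category 5 begins at V = 137 kt.
Required ΔP = (137/6.8)^(1/0.647) = 20.147^1.546 ≈ 103.70 hPa.
P_c ≤ 1011 − 103.70 = 907.30, so the highest integer P_c is 907 hPa.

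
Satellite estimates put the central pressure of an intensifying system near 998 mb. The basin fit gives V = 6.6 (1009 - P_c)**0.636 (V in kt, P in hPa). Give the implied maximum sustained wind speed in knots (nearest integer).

ΔP = 1009 − 998 = 11 mb.
11^0.636 ≈ 4.595.
V ≈ 6.6 × 4.595 ≈ 30.3 kt.

30 kt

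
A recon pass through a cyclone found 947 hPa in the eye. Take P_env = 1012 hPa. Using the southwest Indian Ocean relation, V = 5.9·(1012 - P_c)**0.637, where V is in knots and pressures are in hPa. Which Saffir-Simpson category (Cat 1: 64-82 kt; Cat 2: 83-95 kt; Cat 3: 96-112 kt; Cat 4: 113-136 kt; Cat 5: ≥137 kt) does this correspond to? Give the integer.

ΔP = 1012 − 947 = 65 hPa.
V ≈ 5.9 × 65^0.637 = 5.9 × 14.28 ≈ 84 kt.
84 kt falls in the Category 2 band.

2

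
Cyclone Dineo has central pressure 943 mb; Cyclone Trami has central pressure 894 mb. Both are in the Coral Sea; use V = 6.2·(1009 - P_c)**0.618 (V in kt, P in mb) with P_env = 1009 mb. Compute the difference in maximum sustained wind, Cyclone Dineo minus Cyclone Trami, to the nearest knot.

Cyclone Dineo: ΔP = 66; V ≈ 6.2 × 66^0.618 ≈ 82.58 kt.
Cyclone Trami: ΔP = 115; V ≈ 6.2 × 115^0.618 ≈ 116.39 kt.
Difference ≈ 82.58 − 116.39 = -33.81 → -34 kt.

-34 kt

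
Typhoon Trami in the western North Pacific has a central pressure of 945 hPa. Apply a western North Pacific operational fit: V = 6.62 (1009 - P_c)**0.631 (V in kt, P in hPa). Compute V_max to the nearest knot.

ΔP = 1009 − 945 = 64 hPa.
64^0.631 ≈ 13.794.
V ≈ 6.62 × 13.794 ≈ 91.3 kt.

91 kt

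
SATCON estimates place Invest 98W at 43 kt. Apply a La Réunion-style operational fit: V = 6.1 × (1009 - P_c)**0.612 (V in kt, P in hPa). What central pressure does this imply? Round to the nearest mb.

985 mb

ΔP = (V / 6.1)^(1/0.612) = (43/6.1)^1.634.
43/6.1 = 7.049; 7.049^1.634 ≈ 24.31 mb.
P_c = 1009 − 24.31 = 984.69 ≈ 985 mb.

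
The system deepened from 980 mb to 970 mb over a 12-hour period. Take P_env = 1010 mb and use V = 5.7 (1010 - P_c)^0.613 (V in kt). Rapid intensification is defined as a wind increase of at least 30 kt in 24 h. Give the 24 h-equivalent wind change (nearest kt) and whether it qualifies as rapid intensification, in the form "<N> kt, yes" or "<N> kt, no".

18 kt, no

V₁: ΔP = 30, V ≈ 5.7 × 30^0.613 ≈ 45.85 kt.
V₂: ΔP = 40, V ≈ 5.7 × 40^0.613 ≈ 54.69 kt.
ΔV over 12 h = 8.84 kt → 24 h equivalent = 8.84 × 24/12 ≈ 17.68 kt.
18 kt < 30 kt ⇒ not rapid intensification.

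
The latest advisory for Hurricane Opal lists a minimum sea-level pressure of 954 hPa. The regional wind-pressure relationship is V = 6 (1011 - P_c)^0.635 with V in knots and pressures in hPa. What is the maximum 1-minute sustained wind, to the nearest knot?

ΔP = 1011 − 954 = 57 hPa.
57^0.635 ≈ 13.031.
V ≈ 6 × 13.031 ≈ 78.2 kt.

78 kt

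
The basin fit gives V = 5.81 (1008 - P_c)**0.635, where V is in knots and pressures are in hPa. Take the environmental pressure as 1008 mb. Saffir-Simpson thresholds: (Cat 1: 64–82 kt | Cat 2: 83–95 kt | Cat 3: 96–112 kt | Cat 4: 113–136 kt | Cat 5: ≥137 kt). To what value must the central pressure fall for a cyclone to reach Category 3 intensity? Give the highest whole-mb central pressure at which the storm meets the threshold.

Category 3 begins at V = 96 kt.
Required ΔP = (96/5.81)^(1/0.635) = 16.523^1.575 ≈ 82.84 mb.
P_c ≤ 1008 − 82.84 = 925.16, so the highest integer P_c is 925 mb.

925 mb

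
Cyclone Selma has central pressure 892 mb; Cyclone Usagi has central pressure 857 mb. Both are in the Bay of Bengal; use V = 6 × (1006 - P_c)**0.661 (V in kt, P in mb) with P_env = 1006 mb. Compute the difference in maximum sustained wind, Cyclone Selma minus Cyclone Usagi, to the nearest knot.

-27 kt

Cyclone Selma: ΔP = 114; V ≈ 6 × 114^0.661 ≈ 137.33 kt.
Cyclone Usagi: ΔP = 149; V ≈ 6 × 149^0.661 ≈ 163.92 kt.
Difference ≈ 137.33 − 163.92 = -26.59 → -27 kt.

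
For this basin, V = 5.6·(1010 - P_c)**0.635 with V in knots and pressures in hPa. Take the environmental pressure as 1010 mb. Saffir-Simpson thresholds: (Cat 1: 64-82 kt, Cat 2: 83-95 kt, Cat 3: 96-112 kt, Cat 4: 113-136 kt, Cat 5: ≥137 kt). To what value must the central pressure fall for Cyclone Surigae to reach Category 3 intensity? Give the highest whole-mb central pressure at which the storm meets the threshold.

922 mb

Category 3 begins at V = 96 kt.
Required ΔP = (96/5.6)^(1/0.635) = 17.143^1.575 ≈ 87.79 mb.
P_c ≤ 1010 − 87.79 = 922.21, so the highest integer P_c is 922 mb.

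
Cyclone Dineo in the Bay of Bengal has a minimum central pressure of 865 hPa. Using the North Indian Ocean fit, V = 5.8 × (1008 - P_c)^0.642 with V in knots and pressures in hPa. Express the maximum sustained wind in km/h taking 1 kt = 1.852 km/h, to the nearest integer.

ΔP = 1008 − 865 = 143 hPa.
V ≈ 5.8 × 143^0.642 = 5.8 × 24.195 ≈ 140.331 kt.
140.331 × 1.852 ≈ 259.89 km/h → 260 km/h.

260 km/h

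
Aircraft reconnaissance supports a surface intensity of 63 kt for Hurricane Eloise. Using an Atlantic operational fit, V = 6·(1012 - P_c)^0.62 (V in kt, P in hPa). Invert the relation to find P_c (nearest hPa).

968 hPa

ΔP = (V / 6)^(1/0.62) = (63/6)^1.613.
63/6 = 10.500; 10.500^1.613 ≈ 44.37 hPa.
P_c = 1012 − 44.37 = 967.63 ≈ 968 hPa.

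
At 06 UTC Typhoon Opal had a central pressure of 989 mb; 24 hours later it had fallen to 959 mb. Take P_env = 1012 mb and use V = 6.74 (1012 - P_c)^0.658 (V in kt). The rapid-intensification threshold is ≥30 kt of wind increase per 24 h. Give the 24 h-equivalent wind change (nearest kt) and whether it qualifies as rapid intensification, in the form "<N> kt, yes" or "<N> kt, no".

39 kt, yes

V₁: ΔP = 23, V ≈ 6.74 × 23^0.658 ≈ 53.05 kt.
V₂: ΔP = 53, V ≈ 6.74 × 53^0.658 ≈ 91.88 kt.
ΔV over 24 h = 38.83 kt → 24 h equivalent = 38.83 × 24/24 ≈ 38.83 kt.
39 kt ≥ 30 kt ⇒ rapid intensification.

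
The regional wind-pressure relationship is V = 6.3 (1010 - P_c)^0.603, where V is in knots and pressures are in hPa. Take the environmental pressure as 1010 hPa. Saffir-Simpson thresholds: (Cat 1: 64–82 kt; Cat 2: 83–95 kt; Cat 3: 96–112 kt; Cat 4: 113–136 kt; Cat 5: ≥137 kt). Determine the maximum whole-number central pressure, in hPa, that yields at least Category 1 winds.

963 hPa

Category 1 begins at V = 64 kt.
Required ΔP = (64/6.3)^(1/0.603) = 10.159^1.658 ≈ 46.74 hPa.
P_c ≤ 1010 − 46.74 = 963.26, so the highest integer P_c is 963 hPa.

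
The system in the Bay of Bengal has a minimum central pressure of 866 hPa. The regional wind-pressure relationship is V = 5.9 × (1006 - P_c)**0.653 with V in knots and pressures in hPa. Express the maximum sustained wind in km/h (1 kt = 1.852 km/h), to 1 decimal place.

ΔP = 1006 − 866 = 140 hPa.
V ≈ 5.9 × 140^0.653 = 5.9 × 25.201 ≈ 148.687 kt.
148.687 × 1.852 ≈ 275.37 km/h → 275.4 km/h.

275.4 km/h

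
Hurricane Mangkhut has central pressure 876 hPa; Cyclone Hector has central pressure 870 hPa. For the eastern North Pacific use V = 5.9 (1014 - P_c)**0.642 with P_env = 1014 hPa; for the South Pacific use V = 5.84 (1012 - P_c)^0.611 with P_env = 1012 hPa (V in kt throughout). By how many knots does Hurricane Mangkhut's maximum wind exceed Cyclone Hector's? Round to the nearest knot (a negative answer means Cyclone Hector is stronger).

Hurricane Mangkhut: ΔP = 138; V ≈ 5.9 × 138^0.642 ≈ 139.53 kt.
Cyclone Hector: ΔP = 142; V ≈ 5.84 × 142^0.611 ≈ 120.63 kt.
Difference ≈ 139.53 − 120.63 = 18.90 → 19 kt.

19 kt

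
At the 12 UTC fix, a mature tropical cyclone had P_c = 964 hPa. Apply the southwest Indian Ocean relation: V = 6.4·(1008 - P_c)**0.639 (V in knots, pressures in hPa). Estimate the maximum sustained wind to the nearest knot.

72 kt

ΔP = 1008 − 964 = 44 hPa.
44^0.639 ≈ 11.224.
V ≈ 6.4 × 11.224 ≈ 71.8 kt.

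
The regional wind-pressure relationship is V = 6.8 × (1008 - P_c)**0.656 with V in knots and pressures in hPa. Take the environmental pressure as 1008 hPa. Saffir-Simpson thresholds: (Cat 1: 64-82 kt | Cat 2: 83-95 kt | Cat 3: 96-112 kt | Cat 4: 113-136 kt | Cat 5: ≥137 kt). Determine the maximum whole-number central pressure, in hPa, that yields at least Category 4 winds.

935 hPa

Category 4 begins at V = 113 kt.
Required ΔP = (113/6.8)^(1/0.656) = 16.618^1.524 ≈ 72.55 hPa.
P_c ≤ 1008 − 72.55 = 935.45, so the highest integer P_c is 935 hPa.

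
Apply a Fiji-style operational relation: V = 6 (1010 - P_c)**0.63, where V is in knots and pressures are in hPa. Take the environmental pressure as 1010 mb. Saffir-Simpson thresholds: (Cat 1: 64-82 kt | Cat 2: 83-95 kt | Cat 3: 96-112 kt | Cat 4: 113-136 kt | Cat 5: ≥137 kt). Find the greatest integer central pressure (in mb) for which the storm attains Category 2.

Category 2 begins at V = 83 kt.
Required ΔP = (83/6)^(1/0.63) = 13.833^1.587 ≈ 64.71 mb.
P_c ≤ 1010 − 64.71 = 945.29, so the highest integer P_c is 945 mb.

945 mb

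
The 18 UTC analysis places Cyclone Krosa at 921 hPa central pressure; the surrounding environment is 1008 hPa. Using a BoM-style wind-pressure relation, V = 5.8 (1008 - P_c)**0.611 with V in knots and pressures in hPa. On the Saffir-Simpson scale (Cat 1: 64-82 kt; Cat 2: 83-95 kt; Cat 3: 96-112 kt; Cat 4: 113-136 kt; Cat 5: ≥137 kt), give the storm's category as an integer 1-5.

2

ΔP = 1008 − 921 = 87 hPa.
V ≈ 5.8 × 87^0.611 = 5.8 × 15.31 ≈ 89 kt.
89 kt falls in the Category 2 band.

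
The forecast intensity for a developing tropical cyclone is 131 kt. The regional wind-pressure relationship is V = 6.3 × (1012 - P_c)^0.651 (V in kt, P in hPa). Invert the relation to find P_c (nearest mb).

906 mb

ΔP = (V / 6.3)^(1/0.651) = (131/6.3)^1.536.
131/6.3 = 20.794; 20.794^1.536 ≈ 105.80 mb.
P_c = 1012 − 105.80 = 906.20 ≈ 906 mb.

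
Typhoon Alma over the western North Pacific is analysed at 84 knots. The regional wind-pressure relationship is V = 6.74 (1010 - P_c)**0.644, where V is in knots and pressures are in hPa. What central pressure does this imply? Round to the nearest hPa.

ΔP = (V / 6.74)^(1/0.644) = (84/6.74)^1.553.
84/6.74 = 12.463; 12.463^1.553 ≈ 50.27 hPa.
P_c = 1010 − 50.27 = 959.73 ≈ 960 hPa.

960 hPa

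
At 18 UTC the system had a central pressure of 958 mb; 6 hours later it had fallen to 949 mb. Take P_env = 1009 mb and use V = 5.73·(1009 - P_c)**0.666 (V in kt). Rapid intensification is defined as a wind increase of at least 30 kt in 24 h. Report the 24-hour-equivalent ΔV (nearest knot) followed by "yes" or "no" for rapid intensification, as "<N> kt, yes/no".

V₁: ΔP = 51, V ≈ 5.73 × 51^0.666 ≈ 78.60 kt.
V₂: ΔP = 60, V ≈ 5.73 × 60^0.666 ≈ 87.58 kt.
ΔV over 6 h = 8.98 kt → 24 h equivalent = 8.98 × 24/6 ≈ 35.92 kt.
36 kt ≥ 30 kt ⇒ rapid intensification.

36 kt, yes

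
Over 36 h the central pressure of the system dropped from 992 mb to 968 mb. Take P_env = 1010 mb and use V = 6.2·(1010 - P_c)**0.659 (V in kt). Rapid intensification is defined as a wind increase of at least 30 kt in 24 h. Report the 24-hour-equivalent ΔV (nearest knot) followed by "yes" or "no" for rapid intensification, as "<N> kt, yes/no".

V₁: ΔP = 18, V ≈ 6.2 × 18^0.659 ≈ 41.65 kt.
V₂: ΔP = 42, V ≈ 6.2 × 42^0.659 ≈ 72.80 kt.
ΔV over 36 h = 31.15 kt → 24 h equivalent = 31.15 × 24/36 ≈ 20.77 kt.
21 kt < 30 kt ⇒ not rapid intensification.

21 kt, no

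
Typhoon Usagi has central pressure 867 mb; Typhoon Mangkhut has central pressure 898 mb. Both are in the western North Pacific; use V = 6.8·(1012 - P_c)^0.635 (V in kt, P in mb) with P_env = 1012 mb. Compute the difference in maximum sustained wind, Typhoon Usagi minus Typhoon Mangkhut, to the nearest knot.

Typhoon Usagi: ΔP = 145; V ≈ 6.8 × 145^0.635 ≈ 160.32 kt.
Typhoon Mangkhut: ΔP = 114; V ≈ 6.8 × 114^0.635 ≈ 137.61 kt.
Difference ≈ 160.32 − 137.61 = 22.71 → 23 kt.

23 kt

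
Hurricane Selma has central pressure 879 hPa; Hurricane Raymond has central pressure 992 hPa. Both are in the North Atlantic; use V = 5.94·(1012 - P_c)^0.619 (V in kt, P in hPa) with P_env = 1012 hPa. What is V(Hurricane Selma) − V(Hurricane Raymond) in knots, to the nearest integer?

85 kt

Hurricane Selma: ΔP = 133; V ≈ 5.94 × 133^0.619 ≈ 122.59 kt.
Hurricane Raymond: ΔP = 20; V ≈ 5.94 × 20^0.619 ≈ 37.94 kt.
Difference ≈ 122.59 − 37.94 = 84.65 → 85 kt.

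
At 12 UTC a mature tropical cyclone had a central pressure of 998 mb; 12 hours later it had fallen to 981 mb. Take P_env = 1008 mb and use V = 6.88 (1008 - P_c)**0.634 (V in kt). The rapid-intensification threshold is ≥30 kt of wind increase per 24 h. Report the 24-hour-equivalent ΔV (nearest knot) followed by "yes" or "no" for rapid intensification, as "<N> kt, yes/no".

V₁: ΔP = 10, V ≈ 6.88 × 10^0.634 ≈ 29.62 kt.
V₂: ΔP = 27, V ≈ 6.88 × 27^0.634 ≈ 55.60 kt.
ΔV over 12 h = 25.98 kt → 24 h equivalent = 25.98 × 24/12 ≈ 51.96 kt.
52 kt ≥ 30 kt ⇒ rapid intensification.

52 kt, yes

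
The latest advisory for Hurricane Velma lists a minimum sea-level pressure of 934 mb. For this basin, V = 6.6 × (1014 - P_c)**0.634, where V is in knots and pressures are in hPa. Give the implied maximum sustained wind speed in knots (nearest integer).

ΔP = 1014 − 934 = 80 mb.
80^0.634 ≈ 16.090.
V ≈ 6.6 × 16.090 ≈ 106.2 kt.

106 kt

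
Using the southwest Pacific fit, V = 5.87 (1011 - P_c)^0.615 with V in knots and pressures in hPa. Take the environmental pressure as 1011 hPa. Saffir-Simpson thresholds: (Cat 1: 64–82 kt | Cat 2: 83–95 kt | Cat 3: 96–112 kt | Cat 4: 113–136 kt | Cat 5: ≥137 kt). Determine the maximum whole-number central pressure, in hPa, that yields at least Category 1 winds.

Category 1 begins at V = 64 kt.
Required ΔP = (64/5.87)^(1/0.615) = 10.903^1.626 ≈ 48.65 hPa.
P_c ≤ 1011 − 48.65 = 962.35, so the highest integer P_c is 962 hPa.

962 hPa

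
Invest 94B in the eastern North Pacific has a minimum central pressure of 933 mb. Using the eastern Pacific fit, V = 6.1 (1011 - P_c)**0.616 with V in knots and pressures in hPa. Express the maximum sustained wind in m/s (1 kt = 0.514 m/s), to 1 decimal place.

ΔP = 1011 − 933 = 78 mb.
V ≈ 6.1 × 78^0.616 = 6.1 × 14.640 ≈ 89.302 kt.
89.302 × 0.514 ≈ 45.90 m/s → 45.9 m/s.

45.9 m/s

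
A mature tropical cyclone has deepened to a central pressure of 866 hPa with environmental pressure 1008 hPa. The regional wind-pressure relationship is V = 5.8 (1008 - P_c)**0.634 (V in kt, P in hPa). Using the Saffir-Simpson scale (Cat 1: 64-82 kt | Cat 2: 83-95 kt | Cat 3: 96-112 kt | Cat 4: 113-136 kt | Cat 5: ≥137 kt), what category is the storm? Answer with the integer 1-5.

4

ΔP = 1008 − 866 = 142 hPa.
V ≈ 5.8 × 142^0.634 = 5.8 × 23.15 ≈ 134 kt.
134 kt falls in the Category 4 band.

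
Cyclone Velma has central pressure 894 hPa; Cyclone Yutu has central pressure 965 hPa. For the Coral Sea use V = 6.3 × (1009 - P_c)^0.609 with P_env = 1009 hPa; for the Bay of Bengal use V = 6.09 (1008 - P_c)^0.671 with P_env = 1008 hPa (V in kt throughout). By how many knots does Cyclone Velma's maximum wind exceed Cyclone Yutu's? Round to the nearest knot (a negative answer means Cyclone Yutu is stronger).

Cyclone Velma: ΔP = 115; V ≈ 6.3 × 115^0.609 ≈ 113.32 kt.
Cyclone Yutu: ΔP = 43; V ≈ 6.09 × 43^0.671 ≈ 75.98 kt.
Difference ≈ 113.32 − 75.98 = 37.34 → 37 kt.

37 kt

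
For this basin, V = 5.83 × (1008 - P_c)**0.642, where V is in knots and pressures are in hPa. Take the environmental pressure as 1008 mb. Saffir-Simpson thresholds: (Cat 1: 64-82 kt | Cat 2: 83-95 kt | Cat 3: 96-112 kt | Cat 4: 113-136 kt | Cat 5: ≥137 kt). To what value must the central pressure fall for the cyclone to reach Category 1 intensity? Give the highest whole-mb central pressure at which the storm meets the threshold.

966 mb

Category 1 begins at V = 64 kt.
Required ΔP = (64/5.83)^(1/0.642) = 10.978^1.558 ≈ 41.76 mb.
P_c ≤ 1008 − 41.76 = 966.24, so the highest integer P_c is 966 mb.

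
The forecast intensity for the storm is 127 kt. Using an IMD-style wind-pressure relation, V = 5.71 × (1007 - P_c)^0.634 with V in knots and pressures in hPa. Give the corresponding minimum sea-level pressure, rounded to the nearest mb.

ΔP = (V / 5.71)^(1/0.634) = (127/5.71)^1.577.
127/5.71 = 22.242; 22.242^1.577 ≈ 133.31 mb.
P_c = 1007 − 133.31 = 873.69 ≈ 874 mb.

874 mb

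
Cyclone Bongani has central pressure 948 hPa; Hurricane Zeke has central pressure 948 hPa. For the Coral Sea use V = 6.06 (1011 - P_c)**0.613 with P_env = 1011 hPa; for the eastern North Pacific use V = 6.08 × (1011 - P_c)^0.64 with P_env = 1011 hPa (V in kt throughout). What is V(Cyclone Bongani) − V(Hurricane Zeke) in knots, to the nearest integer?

Cyclone Bongani: ΔP = 63; V ≈ 6.06 × 63^0.613 ≈ 76.82 kt.
Hurricane Zeke: ΔP = 63; V ≈ 6.08 × 63^0.64 ≈ 86.19 kt.
Difference ≈ 76.82 − 86.19 = -9.37 → -9 kt.

-9 kt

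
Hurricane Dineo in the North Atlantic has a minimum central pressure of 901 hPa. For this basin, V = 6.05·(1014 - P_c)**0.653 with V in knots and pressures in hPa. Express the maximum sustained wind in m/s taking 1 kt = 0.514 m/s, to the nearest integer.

ΔP = 1014 − 901 = 113 hPa.
V ≈ 6.05 × 113^0.653 = 6.05 × 21.911 ≈ 132.561 kt.
132.561 × 0.514 ≈ 68.14 m/s → 68 m/s.

68 m/s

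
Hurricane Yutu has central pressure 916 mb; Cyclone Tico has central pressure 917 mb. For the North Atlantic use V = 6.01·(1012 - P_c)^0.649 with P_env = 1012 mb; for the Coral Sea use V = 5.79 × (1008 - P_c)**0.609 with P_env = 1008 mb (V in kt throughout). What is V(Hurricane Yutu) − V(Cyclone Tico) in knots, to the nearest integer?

26 kt

Hurricane Yutu: ΔP = 96; V ≈ 6.01 × 96^0.649 ≈ 116.24 kt.
Cyclone Tico: ΔP = 91; V ≈ 5.79 × 91^0.609 ≈ 90.31 kt.
Difference ≈ 116.24 − 90.31 = 25.93 → 26 kt.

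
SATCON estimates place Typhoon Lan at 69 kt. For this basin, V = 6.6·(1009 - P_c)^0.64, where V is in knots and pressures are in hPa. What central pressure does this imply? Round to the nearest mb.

970 mb

ΔP = (V / 6.6)^(1/0.64) = (69/6.6)^1.562.
69/6.6 = 10.455; 10.455^1.562 ≈ 39.14 mb.
P_c = 1009 − 39.14 = 969.86 ≈ 970 mb.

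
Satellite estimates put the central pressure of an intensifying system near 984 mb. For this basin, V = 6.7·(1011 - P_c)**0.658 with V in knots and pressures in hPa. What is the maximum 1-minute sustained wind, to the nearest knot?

ΔP = 1011 − 984 = 27 mb.
27^0.658 ≈ 8.747.
V ≈ 6.7 × 8.747 ≈ 58.6 kt.

59 kt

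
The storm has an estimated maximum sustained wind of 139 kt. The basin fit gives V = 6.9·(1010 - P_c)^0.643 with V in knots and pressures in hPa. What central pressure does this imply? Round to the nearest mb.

ΔP = (V / 6.9)^(1/0.643) = (139/6.9)^1.555.
139/6.9 = 20.145; 20.145^1.555 ≈ 106.72 mb.
P_c = 1010 − 106.72 = 903.28 ≈ 903 mb.

903 mb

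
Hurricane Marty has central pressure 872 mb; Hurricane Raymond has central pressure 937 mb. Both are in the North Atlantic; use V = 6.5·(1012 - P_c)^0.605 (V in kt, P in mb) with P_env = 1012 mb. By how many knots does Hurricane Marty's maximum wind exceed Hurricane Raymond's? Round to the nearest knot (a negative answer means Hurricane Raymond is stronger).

Hurricane Marty: ΔP = 140; V ≈ 6.5 × 140^0.605 ≈ 129.22 kt.
Hurricane Raymond: ΔP = 75; V ≈ 6.5 × 75^0.605 ≈ 88.58 kt.
Difference ≈ 129.22 − 88.58 = 40.64 → 41 kt.

41 kt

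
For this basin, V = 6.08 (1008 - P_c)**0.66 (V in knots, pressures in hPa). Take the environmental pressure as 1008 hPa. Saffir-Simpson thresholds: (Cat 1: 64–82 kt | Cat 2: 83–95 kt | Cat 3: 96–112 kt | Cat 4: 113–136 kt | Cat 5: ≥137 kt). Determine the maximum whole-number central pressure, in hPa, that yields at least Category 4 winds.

924 hPa

Category 4 begins at V = 113 kt.
Required ΔP = (113/6.08)^(1/0.66) = 18.586^1.515 ≈ 83.75 hPa.
P_c ≤ 1008 − 83.75 = 924.25, so the highest integer P_c is 924 hPa.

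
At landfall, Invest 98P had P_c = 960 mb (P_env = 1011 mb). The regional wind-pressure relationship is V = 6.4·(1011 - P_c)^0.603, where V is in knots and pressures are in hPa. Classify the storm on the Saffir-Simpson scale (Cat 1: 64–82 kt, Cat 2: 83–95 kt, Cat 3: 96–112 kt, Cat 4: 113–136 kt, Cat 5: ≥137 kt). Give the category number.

1

ΔP = 1011 − 960 = 51 mb.
V ≈ 6.4 × 51^0.603 = 6.4 × 10.71 ≈ 69 kt.
69 kt falls in the Category 1 band.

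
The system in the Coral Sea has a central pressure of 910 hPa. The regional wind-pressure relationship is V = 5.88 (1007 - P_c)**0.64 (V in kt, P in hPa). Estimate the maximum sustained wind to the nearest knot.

110 kt

ΔP = 1007 − 910 = 97 hPa.
97^0.64 ≈ 18.687.
V ≈ 5.88 × 18.687 ≈ 109.9 kt.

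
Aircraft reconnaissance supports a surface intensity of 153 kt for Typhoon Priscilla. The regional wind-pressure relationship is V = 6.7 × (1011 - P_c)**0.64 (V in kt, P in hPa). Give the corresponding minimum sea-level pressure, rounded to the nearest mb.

ΔP = (V / 6.7)^(1/0.64) = (153/6.7)^1.562.
153/6.7 = 22.836; 22.836^1.562 ≈ 132.69 mb.
P_c = 1011 − 132.69 = 878.31 ≈ 878 mb.

878 mb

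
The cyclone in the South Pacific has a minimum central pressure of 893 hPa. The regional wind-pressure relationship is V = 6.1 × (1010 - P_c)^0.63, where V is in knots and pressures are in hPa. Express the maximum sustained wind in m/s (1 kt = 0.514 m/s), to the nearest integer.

63 m/s

ΔP = 1010 − 893 = 117 hPa.
V ≈ 6.1 × 117^0.63 = 6.1 × 20.089 ≈ 122.543 kt.
122.543 × 0.514 ≈ 62.99 m/s → 63 m/s.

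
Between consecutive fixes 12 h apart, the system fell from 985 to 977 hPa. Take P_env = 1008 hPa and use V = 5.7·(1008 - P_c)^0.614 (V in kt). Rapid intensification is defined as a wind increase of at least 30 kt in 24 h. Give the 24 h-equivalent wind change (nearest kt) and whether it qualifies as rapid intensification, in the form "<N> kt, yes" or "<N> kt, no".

16 kt, no

V₁: ΔP = 23, V ≈ 5.7 × 23^0.614 ≈ 39.08 kt.
V₂: ΔP = 31, V ≈ 5.7 × 31^0.614 ≈ 46.94 kt.
ΔV over 12 h = 7.86 kt → 24 h equivalent = 7.86 × 24/12 ≈ 15.72 kt.
16 kt < 30 kt ⇒ not rapid intensification.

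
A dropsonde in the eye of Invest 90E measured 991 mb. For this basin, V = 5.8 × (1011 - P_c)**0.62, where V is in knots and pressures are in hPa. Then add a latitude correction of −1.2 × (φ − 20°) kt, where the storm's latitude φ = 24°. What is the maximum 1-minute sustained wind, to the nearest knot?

ΔP = 1011 − 991 = 20 mb.
20^0.62 ≈ 6.407.
V ≈ 5.8 × 6.407 ≈ 37.2 kt.
Latitude correction: −1.2 × (24 − 20) = -4.8 kt.
Corrected V ≈ 32.4 kt → 32 kt.

32 kt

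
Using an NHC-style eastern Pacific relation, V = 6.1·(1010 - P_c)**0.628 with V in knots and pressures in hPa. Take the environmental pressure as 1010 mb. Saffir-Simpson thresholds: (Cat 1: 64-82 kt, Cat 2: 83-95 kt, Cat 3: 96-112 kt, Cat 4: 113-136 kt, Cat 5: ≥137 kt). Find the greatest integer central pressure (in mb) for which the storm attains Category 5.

868 mb

Category 5 begins at V = 137 kt.
Required ΔP = (137/6.1)^(1/0.628) = 22.459^1.592 ≈ 141.87 mb.
P_c ≤ 1010 − 141.87 = 868.13, so the highest integer P_c is 868 mb.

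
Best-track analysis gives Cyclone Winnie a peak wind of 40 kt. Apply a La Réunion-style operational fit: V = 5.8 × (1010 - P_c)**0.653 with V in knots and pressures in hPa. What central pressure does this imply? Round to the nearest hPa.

991 hPa

ΔP = (V / 5.8)^(1/0.653) = (40/5.8)^1.531.
40/5.8 = 6.897; 6.897^1.531 ≈ 19.24 hPa.
P_c = 1010 − 19.24 = 990.76 ≈ 991 hPa.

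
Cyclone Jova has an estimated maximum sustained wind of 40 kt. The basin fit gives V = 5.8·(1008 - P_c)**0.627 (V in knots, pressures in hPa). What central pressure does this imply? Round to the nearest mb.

ΔP = (V / 5.8)^(1/0.627) = (40/5.8)^1.595.
40/5.8 = 6.897; 6.897^1.595 ≈ 21.75 mb.
P_c = 1008 − 21.75 = 986.25 ≈ 986 mb.

986 mb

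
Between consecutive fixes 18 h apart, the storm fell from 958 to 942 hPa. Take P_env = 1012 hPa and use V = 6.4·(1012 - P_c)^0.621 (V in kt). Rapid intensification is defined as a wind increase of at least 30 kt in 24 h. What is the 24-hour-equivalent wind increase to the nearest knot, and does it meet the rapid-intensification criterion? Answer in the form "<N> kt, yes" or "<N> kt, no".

18 kt, no

V₁: ΔP = 54, V ≈ 6.4 × 54^0.621 ≈ 76.21 kt.
V₂: ΔP = 70, V ≈ 6.4 × 70^0.621 ≈ 89.53 kt.
ΔV over 18 h = 13.32 kt → 24 h equivalent = 13.32 × 24/18 ≈ 17.76 kt.
18 kt < 30 kt ⇒ not rapid intensification.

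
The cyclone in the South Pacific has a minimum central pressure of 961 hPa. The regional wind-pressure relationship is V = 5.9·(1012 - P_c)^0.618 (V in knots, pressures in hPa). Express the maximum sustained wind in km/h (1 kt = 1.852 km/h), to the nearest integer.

124 km/h

ΔP = 1012 − 961 = 51 hPa.
V ≈ 5.9 × 51^0.618 = 5.9 × 11.357 ≈ 67.009 kt.
67.009 × 1.852 ≈ 124.10 km/h → 124 km/h.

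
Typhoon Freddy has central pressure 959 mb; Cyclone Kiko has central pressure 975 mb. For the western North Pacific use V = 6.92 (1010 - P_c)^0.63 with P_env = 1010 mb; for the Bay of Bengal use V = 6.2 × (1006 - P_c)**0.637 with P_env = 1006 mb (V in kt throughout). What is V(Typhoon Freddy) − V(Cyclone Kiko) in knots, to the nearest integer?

Typhoon Freddy: ΔP = 51; V ≈ 6.92 × 51^0.63 ≈ 82.39 kt.
Cyclone Kiko: ΔP = 31; V ≈ 6.2 × 31^0.637 ≈ 55.26 kt.
Difference ≈ 82.39 − 55.26 = 27.13 → 27 kt.

27 kt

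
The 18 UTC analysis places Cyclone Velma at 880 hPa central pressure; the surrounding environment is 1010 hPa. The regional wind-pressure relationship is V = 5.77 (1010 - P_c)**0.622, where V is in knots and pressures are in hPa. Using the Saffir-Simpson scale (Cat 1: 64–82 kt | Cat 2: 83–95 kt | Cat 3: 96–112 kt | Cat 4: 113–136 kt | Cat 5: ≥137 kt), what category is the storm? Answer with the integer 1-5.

4

ΔP = 1010 − 880 = 130 hPa.
V ≈ 5.77 × 130^0.622 = 5.77 × 20.65 ≈ 119 kt.
119 kt falls in the Category 4 band.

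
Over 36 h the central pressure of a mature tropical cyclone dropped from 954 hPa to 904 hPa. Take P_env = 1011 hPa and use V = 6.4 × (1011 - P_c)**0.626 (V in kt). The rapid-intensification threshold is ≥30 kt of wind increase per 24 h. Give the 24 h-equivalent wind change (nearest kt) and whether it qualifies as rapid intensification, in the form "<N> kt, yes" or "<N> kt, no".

26 kt, no

V₁: ΔP = 57, V ≈ 6.4 × 57^0.626 ≈ 80.42 kt.
V₂: ΔP = 107, V ≈ 6.4 × 107^0.626 ≈ 119.28 kt.
ΔV over 36 h = 38.86 kt → 24 h equivalent = 38.86 × 24/36 ≈ 25.91 kt.
26 kt < 30 kt ⇒ not rapid intensification.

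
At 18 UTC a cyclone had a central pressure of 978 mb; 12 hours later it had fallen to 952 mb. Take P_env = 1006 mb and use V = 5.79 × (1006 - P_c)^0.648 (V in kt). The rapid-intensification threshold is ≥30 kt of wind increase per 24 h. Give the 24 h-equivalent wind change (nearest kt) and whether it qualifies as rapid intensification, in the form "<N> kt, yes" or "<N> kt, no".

53 kt, yes

V₁: ΔP = 28, V ≈ 5.79 × 28^0.648 ≈ 50.17 kt.
V₂: ΔP = 54, V ≈ 5.79 × 54^0.648 ≈ 76.78 kt.
ΔV over 12 h = 26.61 kt → 24 h equivalent = 26.61 × 24/12 ≈ 53.22 kt.
53 kt ≥ 30 kt ⇒ rapid intensification.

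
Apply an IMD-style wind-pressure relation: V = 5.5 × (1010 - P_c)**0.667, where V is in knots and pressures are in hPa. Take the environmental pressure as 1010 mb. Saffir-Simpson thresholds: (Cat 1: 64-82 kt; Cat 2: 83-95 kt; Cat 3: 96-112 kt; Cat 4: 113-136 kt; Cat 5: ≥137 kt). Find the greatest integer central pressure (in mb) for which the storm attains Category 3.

Category 3 begins at V = 96 kt.
Required ΔP = (96/5.5)^(1/0.667) = 17.455^1.499 ≈ 72.77 mb.
P_c ≤ 1010 − 72.77 = 937.23, so the highest integer P_c is 937 mb.

937 mb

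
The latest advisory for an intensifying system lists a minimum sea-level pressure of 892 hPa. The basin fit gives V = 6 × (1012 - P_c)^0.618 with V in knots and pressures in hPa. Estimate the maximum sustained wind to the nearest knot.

116 kt

ΔP = 1012 − 892 = 120 hPa.
120^0.618 ≈ 19.272.
V ≈ 6 × 19.272 ≈ 115.6 kt.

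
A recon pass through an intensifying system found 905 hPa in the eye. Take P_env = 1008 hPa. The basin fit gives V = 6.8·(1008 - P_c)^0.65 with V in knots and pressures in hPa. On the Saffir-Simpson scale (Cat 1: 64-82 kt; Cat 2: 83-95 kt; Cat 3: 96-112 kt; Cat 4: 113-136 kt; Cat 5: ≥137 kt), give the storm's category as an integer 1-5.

5

ΔP = 1008 − 905 = 103 hPa.
V ≈ 6.8 × 103^0.65 = 6.8 × 20.34 ≈ 138 kt.
138 kt falls in the Category 5 band.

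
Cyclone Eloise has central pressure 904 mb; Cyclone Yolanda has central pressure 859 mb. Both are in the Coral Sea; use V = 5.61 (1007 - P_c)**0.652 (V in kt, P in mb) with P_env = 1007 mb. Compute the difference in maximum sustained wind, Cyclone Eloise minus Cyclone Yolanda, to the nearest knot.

Cyclone Eloise: ΔP = 103; V ≈ 5.61 × 103^0.652 ≈ 115.17 kt.
Cyclone Yolanda: ΔP = 148; V ≈ 5.61 × 148^0.652 ≈ 145.87 kt.
Difference ≈ 115.17 − 145.87 = -30.70 → -31 kt.

-31 kt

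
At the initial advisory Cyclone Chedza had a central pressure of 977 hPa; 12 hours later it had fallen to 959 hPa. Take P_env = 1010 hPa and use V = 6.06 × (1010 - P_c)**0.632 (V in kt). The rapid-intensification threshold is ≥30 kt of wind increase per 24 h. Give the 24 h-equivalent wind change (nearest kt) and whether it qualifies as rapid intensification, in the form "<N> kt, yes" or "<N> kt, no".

V₁: ΔP = 33, V ≈ 6.06 × 33^0.632 ≈ 55.23 kt.
V₂: ΔP = 51, V ≈ 6.06 × 51^0.632 ≈ 72.72 kt.
ΔV over 12 h = 17.49 kt → 24 h equivalent = 17.49 × 24/12 ≈ 34.98 kt.
35 kt ≥ 30 kt ⇒ rapid intensification.

35 kt, yes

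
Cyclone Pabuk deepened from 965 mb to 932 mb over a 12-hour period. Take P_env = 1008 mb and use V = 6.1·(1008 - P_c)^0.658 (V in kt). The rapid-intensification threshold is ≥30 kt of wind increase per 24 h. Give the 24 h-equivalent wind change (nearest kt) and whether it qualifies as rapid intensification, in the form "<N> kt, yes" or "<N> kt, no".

V₁: ΔP = 43, V ≈ 6.1 × 43^0.658 ≈ 72.47 kt.
V₂: ΔP = 76, V ≈ 6.1 × 76^0.658 ≈ 105.42 kt.
ΔV over 12 h = 32.95 kt → 24 h equivalent = 32.95 × 24/12 ≈ 65.90 kt.
66 kt ≥ 30 kt ⇒ rapid intensification.

66 kt, yes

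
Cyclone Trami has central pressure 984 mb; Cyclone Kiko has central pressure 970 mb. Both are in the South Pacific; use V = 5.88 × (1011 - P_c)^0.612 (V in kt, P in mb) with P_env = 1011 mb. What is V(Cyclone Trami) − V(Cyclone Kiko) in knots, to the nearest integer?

-13 kt

Cyclone Trami: ΔP = 27; V ≈ 5.88 × 27^0.612 ≈ 44.19 kt.
Cyclone Kiko: ΔP = 41; V ≈ 5.88 × 41^0.612 ≈ 57.07 kt.
Difference ≈ 44.19 − 57.07 = -12.88 → -13 kt.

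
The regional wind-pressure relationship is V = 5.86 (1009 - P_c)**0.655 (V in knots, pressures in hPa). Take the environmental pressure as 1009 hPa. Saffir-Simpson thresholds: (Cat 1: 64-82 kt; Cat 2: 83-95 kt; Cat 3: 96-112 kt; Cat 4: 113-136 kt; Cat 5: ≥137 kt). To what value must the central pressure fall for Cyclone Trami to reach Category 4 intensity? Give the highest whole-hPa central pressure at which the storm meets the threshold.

Category 4 begins at V = 113 kt.
Required ΔP = (113/5.86)^(1/0.655) = 19.283^1.527 ≈ 91.64 hPa.
P_c ≤ 1009 − 91.64 = 917.36, so the highest integer P_c is 917 hPa.

917 hPa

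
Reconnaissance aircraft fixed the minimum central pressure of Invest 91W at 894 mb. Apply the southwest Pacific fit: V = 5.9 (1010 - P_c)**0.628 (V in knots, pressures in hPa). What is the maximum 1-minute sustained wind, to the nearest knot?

117 kt

ΔP = 1010 − 894 = 116 mb.
116^0.628 ≈ 19.792.
V ≈ 5.9 × 19.792 ≈ 116.8 kt.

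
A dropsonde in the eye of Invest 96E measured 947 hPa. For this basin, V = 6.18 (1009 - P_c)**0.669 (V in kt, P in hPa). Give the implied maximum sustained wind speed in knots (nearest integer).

ΔP = 1009 − 947 = 62 hPa.
62^0.669 ≈ 15.816.
V ≈ 6.18 × 15.816 ≈ 97.7 kt.

98 kt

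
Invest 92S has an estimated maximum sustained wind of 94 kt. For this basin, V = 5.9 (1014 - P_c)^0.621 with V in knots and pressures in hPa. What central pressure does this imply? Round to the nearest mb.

928 mb

ΔP = (V / 5.9)^(1/0.621) = (94/5.9)^1.610.
94/5.9 = 15.932; 15.932^1.610 ≈ 86.30 mb.
P_c = 1014 − 86.30 = 927.70 ≈ 928 mb.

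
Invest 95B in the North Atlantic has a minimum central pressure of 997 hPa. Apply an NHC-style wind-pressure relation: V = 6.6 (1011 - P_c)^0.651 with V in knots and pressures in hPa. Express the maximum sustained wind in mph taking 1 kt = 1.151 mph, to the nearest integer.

42 mph

ΔP = 1011 − 997 = 14 hPa.
V ≈ 6.6 × 14^0.651 = 6.6 × 5.574 ≈ 36.785 kt.
36.785 × 1.151 ≈ 42.34 mph → 42 mph.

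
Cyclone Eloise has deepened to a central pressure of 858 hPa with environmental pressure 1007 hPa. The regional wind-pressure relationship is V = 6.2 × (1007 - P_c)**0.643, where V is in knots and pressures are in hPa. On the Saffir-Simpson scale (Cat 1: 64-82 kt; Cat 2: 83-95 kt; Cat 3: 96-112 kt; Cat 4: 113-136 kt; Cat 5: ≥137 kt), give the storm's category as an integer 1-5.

5

ΔP = 1007 − 858 = 149 hPa.
V ≈ 6.2 × 149^0.643 = 6.2 × 24.97 ≈ 155 kt.
155 kt falls in the Category 5 band.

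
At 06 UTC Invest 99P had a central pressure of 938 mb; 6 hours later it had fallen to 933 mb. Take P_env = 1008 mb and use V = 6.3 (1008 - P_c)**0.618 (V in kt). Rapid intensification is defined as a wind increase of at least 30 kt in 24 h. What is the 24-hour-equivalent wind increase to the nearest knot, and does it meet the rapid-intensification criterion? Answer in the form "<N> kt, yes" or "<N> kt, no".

15 kt, no

V₁: ΔP = 70, V ≈ 6.3 × 70^0.618 ≈ 87.02 kt.
V₂: ΔP = 75, V ≈ 6.3 × 75^0.618 ≈ 90.81 kt.
ΔV over 6 h = 3.79 kt → 24 h equivalent = 3.79 × 24/6 ≈ 15.16 kt.
15 kt < 30 kt ⇒ not rapid intensification.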